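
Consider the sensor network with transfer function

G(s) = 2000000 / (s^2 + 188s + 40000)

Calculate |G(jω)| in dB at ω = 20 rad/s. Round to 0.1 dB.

At s = jω = j20:
quadratic: (j20)² + 188·j20 + 40000 = 39600 + j3760 → |·| ≈ 39778, ∠ ≈ 5.42°
|G| = 2000000 / 39778 ≈ 50.279
Gain = 20 log₁₀(50.279) ≈ 34.03 dB

34.0 dB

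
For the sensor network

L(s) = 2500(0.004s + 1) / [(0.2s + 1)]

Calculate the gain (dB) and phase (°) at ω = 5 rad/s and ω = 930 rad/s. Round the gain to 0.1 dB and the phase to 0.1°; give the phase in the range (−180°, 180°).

At ω = 5 rad/s:
zero (1 + j5·0.004) = 1 + j0.02 → |·| ≈ 1.0002, ∠ ≈ 1.15°
pole (1 + j5·0.2) = 1 + j1 → |·| ≈ 1.4142, ∠ ≈ 45.00°
|L| = 2500 · 1.0002 / (1.4142) ≈ 1768.1
Gain = 20 log₁₀(1768.1) ≈ 64.95 dB
∠L = (1.15°) − (45.00°) = -43.85°

At ω = 930 rad/s:
zero (1 + j930·0.004) = 1 + j3.72 → |·| ≈ 3.8521, ∠ ≈ 74.95°
pole (1 + j930·0.2) = 1 + j186 → |·| ≈ 186, ∠ ≈ 89.69°
|L| = 2500 · 3.8521 / (186) ≈ 51.776
Gain = 20 log₁₀(51.776) ≈ 34.28 dB
∠L = (74.95°) − (89.69°) = -14.74°

ω = 5: 65.0 dB, -43.9°; ω = 930: 34.3 dB, -14.7°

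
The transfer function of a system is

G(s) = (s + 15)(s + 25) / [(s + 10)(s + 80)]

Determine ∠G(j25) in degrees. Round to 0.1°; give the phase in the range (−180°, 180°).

18.5°

At s = jω = j25:
zero (s+15): 15 + j25 → |·| = √(15²+25²) = √850 ≈ 29.155, ∠ = arctan(25/15) ≈ 59.04°
zero (s+25): 25 + j25 → |·| = √(25²+25²) = √1250 ≈ 35.355, ∠ = arctan(25/25) ≈ 45.00°
pole (s+10): 10 + j25 → |·| = √(10²+25²) = √725 ≈ 26.926, ∠ = arctan(25/10) ≈ 68.20°
pole (s+80): 80 + j25 → |·| = √(80²+25²) = √7025 ≈ 83.815, ∠ = arctan(25/80) ≈ 17.35°
∠G = 104.04° − 85.55° = 18.49°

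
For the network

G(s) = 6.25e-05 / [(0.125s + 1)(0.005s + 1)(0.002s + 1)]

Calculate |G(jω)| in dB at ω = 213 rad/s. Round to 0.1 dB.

At ω = 213 rad/s:
pole (1 + j213·0.125) = 1 + j26.625 → |·| ≈ 26.644, ∠ ≈ 87.85°
pole (1 + j213·0.005) = 1 + j1.065 → |·| ≈ 1.4609, ∠ ≈ 46.80°
pole (1 + j213·0.002) = 1 + j0.426 → |·| ≈ 1.087, ∠ ≈ 23.07°
|G| = 6.25e-05 · 1 / (26.644 · 1.4609 · 1.087) ≈ 1.4772e-06
Gain = 20 log₁₀(1.4772e-06) ≈ -116.61 dB

-116.6 dB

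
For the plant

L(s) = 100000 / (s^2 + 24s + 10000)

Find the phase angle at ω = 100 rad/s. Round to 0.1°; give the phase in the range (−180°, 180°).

At s = jω = j100:
quadratic: (j100)² + 24·j100 + 10000 = 0 + j2400 → |·| ≈ 2400, ∠ ≈ 90.00°
∠L = 0.00° − 90.00° = -90.00°

-90.0°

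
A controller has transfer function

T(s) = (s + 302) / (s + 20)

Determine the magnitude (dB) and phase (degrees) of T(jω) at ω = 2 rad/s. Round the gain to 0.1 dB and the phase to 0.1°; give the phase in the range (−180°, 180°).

At s = jω = j2:
zero (s+302): 302 + j2 → |·| = √(302²+2²) = √91208 ≈ 302.01, ∠ = arctan(2/302) ≈ 0.38°
pole (s+20): 20 + j2 → |·| = √(20²+2²) = √404 ≈ 20.1, ∠ = arctan(2/20) ≈ 5.71°
|T| = 1 · 302.01 / 20.1 ≈ 15.025
Gain = 20 log₁₀(15.025) ≈ 23.54 dB
∠T = 0.38° − 5.71° = -5.33°

23.5 dB, -5.3°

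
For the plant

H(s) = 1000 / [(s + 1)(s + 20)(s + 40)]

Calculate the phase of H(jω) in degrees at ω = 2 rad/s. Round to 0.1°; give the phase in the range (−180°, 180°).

-72.0°

At s = jω = j2:
pole (s+1): 1 + j2 → |·| = √(1²+2²) = √5 ≈ 2.2361, ∠ = arctan(2/1) ≈ 63.43°
pole (s+20): 20 + j2 → |·| = √(20²+2²) = √404 ≈ 20.1, ∠ = arctan(2/20) ≈ 5.71°
pole (s+40): 40 + j2 → |·| = √(40²+2²) = √1604 ≈ 40.05, ∠ = arctan(2/40) ≈ 2.86°
∠H = 0.00° − 72.00° = -72.00°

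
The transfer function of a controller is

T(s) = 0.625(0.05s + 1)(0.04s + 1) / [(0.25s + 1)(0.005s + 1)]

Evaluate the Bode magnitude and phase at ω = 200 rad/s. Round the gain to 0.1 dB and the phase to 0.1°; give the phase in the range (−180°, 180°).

-2.9 dB, 33.3°

At ω = 200 rad/s:
zero (1 + j200·0.05) = 1 + j10 → |·| ≈ 10.05, ∠ ≈ 84.29°
zero (1 + j200·0.04) = 1 + j8 → |·| ≈ 8.0623, ∠ ≈ 82.87°
pole (1 + j200·0.25) = 1 + j50 → |·| ≈ 50.01, ∠ ≈ 88.85°
pole (1 + j200·0.005) = 1 + j1 → |·| ≈ 1.4142, ∠ ≈ 45.00°
|T| = 0.625 · 10.05 · 8.0623 / (50.01 · 1.4142) ≈ 0.71604
Gain = 20 log₁₀(0.71604) ≈ -2.90 dB
∠T = (84.29° + 82.87°) − (88.85° + 45.00°) = 33.31°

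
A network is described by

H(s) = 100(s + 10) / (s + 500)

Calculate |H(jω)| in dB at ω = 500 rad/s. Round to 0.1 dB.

37.0 dB

At s = jω = j500:
zero (s+10): 10 + j500 → |·| = √(10²+500²) = √250100 ≈ 500.1, ∠ = arctan(500/10) ≈ 88.85°
pole (s+500): 500 + j500 → |·| = √(500²+500²) = √500000 ≈ 707.11, ∠ = arctan(500/500) ≈ 45.00°
|H| = 100 · 500.1 / 707.11 ≈ 70.724
Gain = 20 log₁₀(70.724) ≈ 36.99 dB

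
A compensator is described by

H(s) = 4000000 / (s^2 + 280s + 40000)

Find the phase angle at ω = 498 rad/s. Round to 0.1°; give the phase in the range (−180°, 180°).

At s = jω = j498:
quadratic: (j498)² + 280·j498 + 40000 = -208004 + j139440 → |·| ≈ 2.5042e+05, ∠ ≈ 146.16°
∠H = 0.00° − 146.16° = -146.16°

-146.2°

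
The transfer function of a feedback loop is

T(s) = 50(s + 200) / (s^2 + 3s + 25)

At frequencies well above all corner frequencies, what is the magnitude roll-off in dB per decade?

-20 dB/decade

Each pole contributes −20 dB/decade at high frequency; each zero contributes +20 dB/decade.
Net: 1 zero(s) − 2 pole(s) → -20 dB/decade.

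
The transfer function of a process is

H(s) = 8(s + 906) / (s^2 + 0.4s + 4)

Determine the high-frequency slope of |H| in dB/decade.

Each pole contributes −20 dB/decade at high frequency; each zero contributes +20 dB/decade.
Net: 1 zero(s) − 2 pole(s) → -20 dB/decade.

-20 dB/decade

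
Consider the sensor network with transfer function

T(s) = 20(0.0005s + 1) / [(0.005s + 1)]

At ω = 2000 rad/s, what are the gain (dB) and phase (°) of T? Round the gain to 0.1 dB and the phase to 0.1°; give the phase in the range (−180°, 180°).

At ω = 2000 rad/s:
zero (1 + j2000·0.0005) = 1 + j1 → |·| ≈ 1.4142, ∠ ≈ 45.00°
pole (1 + j2000·0.005) = 1 + j10 → |·| ≈ 10.05, ∠ ≈ 84.29°
|T| = 20 · 1.4142 / (10.05) ≈ 2.8143
Gain = 20 log₁₀(2.8143) ≈ 8.99 dB
∠T = (45.00°) − (84.29°) = -39.29°

9.0 dB, -39.3°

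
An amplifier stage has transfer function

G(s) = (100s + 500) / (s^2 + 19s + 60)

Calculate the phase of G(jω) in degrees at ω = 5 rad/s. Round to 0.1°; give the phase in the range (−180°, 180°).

Substitute s = j5:
Numerator: 100(j5) + 500 = 500 + j500
Denominator: (j5)^2 + 19(j5) + 60 = 35 + j95
|N| = √(500² + 500²) ≈ 707.11, ∠N ≈ 45.00°
|D| = √(35² + 95²) ≈ 101.24, ∠D ≈ 69.78°
∠G = 45.00° − 69.78° = -24.78°

-24.8°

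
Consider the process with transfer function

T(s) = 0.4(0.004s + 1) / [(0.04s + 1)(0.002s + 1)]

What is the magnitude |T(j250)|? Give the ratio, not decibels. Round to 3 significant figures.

0.0503

At ω = 250 rad/s:
zero (1 + j250·0.004) = 1 + j1 → |·| ≈ 1.4142, ∠ ≈ 45.00°
pole (1 + j250·0.04) = 1 + j10 → |·| ≈ 10.05, ∠ ≈ 84.29°
pole (1 + j250·0.002) = 1 + j0.5 → |·| ≈ 1.118, ∠ ≈ 26.57°
|T| = 0.4 · 1.4142 / (10.05 · 1.118) ≈ 0.050346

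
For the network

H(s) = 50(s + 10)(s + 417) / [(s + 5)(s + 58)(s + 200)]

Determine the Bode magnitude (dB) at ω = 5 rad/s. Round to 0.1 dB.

9.0 dB

At s = jω = j5:
zero (s+10): 10 + j5 → |·| = √(10²+5²) = √125 ≈ 11.18, ∠ = arctan(5/10) ≈ 26.57°
zero (s+417): 417 + j5 → |·| = √(417²+5²) = √173914 ≈ 417.03, ∠ = arctan(5/417) ≈ 0.69°
pole (s+5): 5 + j5 → |·| = √(5²+5²) = √50 ≈ 7.0711, ∠ = arctan(5/5) ≈ 45.00°
pole (s+58): 58 + j5 → |·| = √(58²+5²) = √3389 ≈ 58.215, ∠ = arctan(5/58) ≈ 4.93°
pole (s+200): 200 + j5 → |·| = √(200²+5²) = √40025 ≈ 200.06, ∠ = arctan(5/200) ≈ 1.43°
|H| = 50 · 4662.4 / 82354 ≈ 2.8307
Gain = 20 log₁₀(2.8307) ≈ 9.04 dB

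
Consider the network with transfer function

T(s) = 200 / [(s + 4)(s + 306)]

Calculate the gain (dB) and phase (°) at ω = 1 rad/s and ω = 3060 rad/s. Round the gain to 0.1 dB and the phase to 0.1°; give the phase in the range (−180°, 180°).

ω = 1: -16.0 dB, -14.2°; ω = 3060: -93.5 dB, -174.2°

At s = jω = j1:
pole (s+4): 4 + j1 → |·| = √(4²+1²) = √17 ≈ 4.1231, ∠ = arctan(1/4) ≈ 14.04°
pole (s+306): 306 + j1 → |·| = √(306²+1²) = √93637 ≈ 306, ∠ = arctan(1/306) ≈ 0.19°
|T| = 200 / 1261.7 ≈ 0.15852
Gain = 20 log₁₀(0.15852) ≈ -16.00 dB
∠T = 0.00° − 14.23° = -14.23°

At s = jω = j3060:
pole (s+4): 4 + j3060 → |·| = √(4²+3060²) = √9363616 ≈ 3060, ∠ = arctan(3060/4) ≈ 89.93°
pole (s+306): 306 + j3060 → |·| = √(306²+3060²) = √9457236 ≈ 3075.3, ∠ = arctan(3060/306) ≈ 84.29°
|T| = 200 / 9.4104e+06 ≈ 2.1253e-05
Gain = 20 log₁₀(2.1253e-05) ≈ -93.45 dB
∠T = 0.00° − 174.22° = -174.22°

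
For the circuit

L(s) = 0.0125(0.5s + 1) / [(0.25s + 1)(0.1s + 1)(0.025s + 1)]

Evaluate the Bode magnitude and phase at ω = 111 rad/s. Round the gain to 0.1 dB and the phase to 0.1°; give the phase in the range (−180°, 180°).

At ω = 111 rad/s:
zero (1 + j111·0.5) = 1 + j55.5 → |·| ≈ 55.509, ∠ ≈ 88.97°
pole (1 + j111·0.25) = 1 + j27.75 → |·| ≈ 27.768, ∠ ≈ 87.94°
pole (1 + j111·0.1) = 1 + j11.1 → |·| ≈ 11.145, ∠ ≈ 84.85°
pole (1 + j111·0.025) = 1 + j2.775 → |·| ≈ 2.9497, ∠ ≈ 70.18°
|L| = 0.0125 · 55.509 / (27.768 · 11.145 · 2.9497) ≈ 0.0007601
Gain = 20 log₁₀(0.0007601) ≈ -62.38 dB
∠L = (88.97°) − (87.94° + 84.85° + 70.18°) = -154.00°

-62.4 dB, -154.0°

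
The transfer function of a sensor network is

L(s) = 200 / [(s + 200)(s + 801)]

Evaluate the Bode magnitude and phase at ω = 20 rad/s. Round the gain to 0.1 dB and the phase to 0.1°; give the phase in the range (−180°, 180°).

At s = jω = j20:
pole (s+200): 200 + j20 → |·| = √(200²+20²) = √40400 ≈ 201, ∠ = arctan(20/200) ≈ 5.71°
pole (s+801): 801 + j20 → |·| = √(801²+20²) = √642001 ≈ 801.25, ∠ = arctan(20/801) ≈ 1.43°
|L| = 200 / 1.6105e+05 ≈ 0.0012419
Gain = 20 log₁₀(0.0012419) ≈ -58.12 dB
∠L = 0.00° − 7.14° = -7.14°

-58.1 dB, -7.1°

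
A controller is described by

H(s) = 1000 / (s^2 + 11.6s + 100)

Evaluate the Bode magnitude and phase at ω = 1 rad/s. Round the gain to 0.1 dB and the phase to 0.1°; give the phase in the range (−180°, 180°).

20.0 dB, -6.7°

At s = jω = j1:
quadratic: (j1)² + 11.6·j1 + 100 = 99 + j11.6 → |·| ≈ 99.677, ∠ ≈ 6.68°
|H| = 1000 / 99.677 ≈ 10.032
Gain = 20 log₁₀(10.032) ≈ 20.03 dB
∠H = 0.00° − 6.68° = -6.68°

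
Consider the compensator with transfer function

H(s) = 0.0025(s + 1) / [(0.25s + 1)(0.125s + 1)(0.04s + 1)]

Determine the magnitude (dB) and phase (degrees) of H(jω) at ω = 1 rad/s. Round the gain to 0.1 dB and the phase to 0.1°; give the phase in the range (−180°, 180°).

-49.4 dB, 21.5°

At ω = 1 rad/s:
zero (1 + j1·1) = 1 + j1 → |·| ≈ 1.4142, ∠ ≈ 45.00°
pole (1 + j1·0.25) = 1 + j0.25 → |·| ≈ 1.0308, ∠ ≈ 14.04°
pole (1 + j1·0.125) = 1 + j0.125 → |·| ≈ 1.0078, ∠ ≈ 7.13°
pole (1 + j1·0.04) = 1 + j0.04 → |·| ≈ 1.0008, ∠ ≈ 2.29°
|H| = 0.0025 · 1.4142 / (1.0308 · 1.0078 · 1.0008) ≈ 0.0034006
Gain = 20 log₁₀(0.0034006) ≈ -49.37 dB
∠H = (45.00°) − (14.04° + 7.13° + 2.29°) = 21.54°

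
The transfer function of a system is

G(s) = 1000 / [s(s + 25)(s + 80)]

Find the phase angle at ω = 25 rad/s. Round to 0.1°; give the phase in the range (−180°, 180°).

-152.4°

At s = jω = j25:
pole (s+25): 25 + j25 → |·| = √(25²+25²) = √1250 ≈ 35.355, ∠ = arctan(25/25) ≈ 45.00°
pole (s+80): 80 + j25 → |·| = √(80²+25²) = √7025 ≈ 83.815, ∠ = arctan(25/80) ≈ 17.35°
pole at origin: |s| = 25, ∠ = 90.00° (in denominator)
∠G = 0.00° − 152.35° = -152.35°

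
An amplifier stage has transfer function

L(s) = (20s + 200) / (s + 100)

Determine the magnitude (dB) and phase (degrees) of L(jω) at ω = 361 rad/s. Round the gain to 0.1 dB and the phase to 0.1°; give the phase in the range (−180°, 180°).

Substitute s = j361:
Numerator: 20(j361) + 200 = 200 + j7220
Denominator: (j361) + 100 = 100 + j361
|N| = √(200² + 7220²) ≈ 7222.8, ∠N ≈ 88.41°
|D| = √(100² + 361²) ≈ 374.59, ∠D ≈ 74.52°
|L| = 7222.8 / 374.59 ≈ 19.282
Gain = 20 log₁₀(19.282) ≈ 25.70 dB
∠L = 88.41° − 74.52° = 13.89°

25.7 dB, 13.9°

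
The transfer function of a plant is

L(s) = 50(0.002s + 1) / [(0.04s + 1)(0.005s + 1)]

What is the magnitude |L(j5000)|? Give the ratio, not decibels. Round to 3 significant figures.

At ω = 5000 rad/s:
zero (1 + j5000·0.002) = 1 + j10 → |·| ≈ 10.05, ∠ ≈ 84.29°
pole (1 + j5000·0.04) = 1 + j200 → |·| ≈ 200, ∠ ≈ 89.71°
pole (1 + j5000·0.005) = 1 + j25 → |·| ≈ 25.02, ∠ ≈ 87.71°
|L| = 50 · 10.05 / (200 · 25.02) ≈ 0.10042

0.100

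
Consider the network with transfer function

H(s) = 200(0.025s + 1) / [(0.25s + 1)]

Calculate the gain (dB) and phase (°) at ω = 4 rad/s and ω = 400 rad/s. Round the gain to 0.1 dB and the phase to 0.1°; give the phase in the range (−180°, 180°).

ω = 4: 43.1 dB, -39.3°; ω = 400: 26.1 dB, -5.1°

At ω = 4 rad/s:
zero (1 + j4·0.025) = 1 + j0.1 → |·| ≈ 1.005, ∠ ≈ 5.71°
pole (1 + j4·0.25) = 1 + j1 → |·| ≈ 1.4142, ∠ ≈ 45.00°
|H| = 200 · 1.005 / (1.4142) ≈ 142.13
Gain = 20 log₁₀(142.13) ≈ 43.05 dB
∠H = (5.71°) − (45.00°) = -39.29°

At ω = 400 rad/s:
zero (1 + j400·0.025) = 1 + j10 → |·| ≈ 10.05, ∠ ≈ 84.29°
pole (1 + j400·0.25) = 1 + j100 → |·| ≈ 100, ∠ ≈ 89.43°
|H| = 200 · 10.05 / (100) ≈ 20.1
Gain = 20 log₁₀(20.1) ≈ 26.06 dB
∠H = (84.29°) − (89.43°) = -5.14°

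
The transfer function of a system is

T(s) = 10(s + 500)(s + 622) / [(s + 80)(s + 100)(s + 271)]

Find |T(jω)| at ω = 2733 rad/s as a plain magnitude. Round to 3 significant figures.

At s = jω = j2733:
zero (s+500): 500 + j2733 → |·| = √(500²+2733²) = √7719289 ≈ 2778.4, ∠ = arctan(2733/500) ≈ 79.63°
zero (s+622): 622 + j2733 → |·| = √(622²+2733²) = √7856173 ≈ 2802.9, ∠ = arctan(2733/622) ≈ 77.18°
pole (s+80): 80 + j2733 → |·| = √(80²+2733²) = √7475689 ≈ 2734.2, ∠ = arctan(2733/80) ≈ 88.32°
pole (s+100): 100 + j2733 → |·| = √(100²+2733²) = √7479289 ≈ 2734.8, ∠ = arctan(2733/100) ≈ 87.90°
pole (s+271): 271 + j2733 → |·| = √(271²+2733²) = √7542730 ≈ 2746.4, ∠ = arctan(2733/271) ≈ 84.34°
|T| = 10 · 7.7876e+06 / 2.0536e+10 ≈ 0.0037922

0.00379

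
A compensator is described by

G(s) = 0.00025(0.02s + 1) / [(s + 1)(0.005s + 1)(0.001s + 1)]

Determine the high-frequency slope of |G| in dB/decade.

-40 dB/decade

Each pole contributes −20 dB/decade at high frequency; each zero contributes +20 dB/decade.
Net: 1 zero(s) − 3 pole(s) → -40 dB/decade.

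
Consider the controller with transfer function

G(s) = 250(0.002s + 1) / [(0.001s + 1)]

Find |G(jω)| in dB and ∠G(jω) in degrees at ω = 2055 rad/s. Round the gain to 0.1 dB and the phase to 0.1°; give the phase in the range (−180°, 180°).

At ω = 2055 rad/s:
zero (1 + j2055·0.002) = 1 + j4.11 → |·| ≈ 4.2299, ∠ ≈ 76.33°
pole (1 + j2055·0.001) = 1 + j2.055 → |·| ≈ 2.2854, ∠ ≈ 64.05°
|G| = 250 · 4.2299 / (2.2854) ≈ 462.71
Gain = 20 log₁₀(462.71) ≈ 53.31 dB
∠G = (76.33°) − (64.05°) = 12.28°

53.3 dB, 12.3°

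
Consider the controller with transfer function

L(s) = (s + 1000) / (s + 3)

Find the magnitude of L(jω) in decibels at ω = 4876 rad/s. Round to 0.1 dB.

0.2 dB

Substitute s = j4876:
Numerator: (j4876) + 1000 = 1000 + j4876
Denominator: (j4876) + 3 = 3 + j4876
|N| = √(1000² + 4876²) ≈ 4977.5, ∠N ≈ 78.41°
|D| = √(3² + 4876²) ≈ 4876, ∠D ≈ 89.96°
|L| = 4977.5 / 4876 ≈ 1.0208
Gain = 20 log₁₀(1.0208) ≈ 0.18 dB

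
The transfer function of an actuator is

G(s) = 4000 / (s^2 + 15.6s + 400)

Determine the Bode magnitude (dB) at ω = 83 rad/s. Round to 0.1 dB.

-4.4 dB

At s = jω = j83:
quadratic: (j83)² + 15.6·j83 + 400 = -6489 + j1294.8 → |·| ≈ 6616.9, ∠ ≈ 168.72°
|G| = 4000 / 6616.9 ≈ 0.60451
Gain = 20 log₁₀(0.60451) ≈ -4.37 dB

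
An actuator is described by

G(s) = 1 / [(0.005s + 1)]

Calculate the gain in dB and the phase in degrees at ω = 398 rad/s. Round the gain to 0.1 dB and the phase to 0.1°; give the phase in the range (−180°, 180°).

-7.0 dB, -63.3°

At ω = 398 rad/s:
pole (1 + j398·0.005) = 1 + j1.99 → |·| ≈ 2.2271, ∠ ≈ 63.32°
|G| = 1 · 1 / (2.2271) ≈ 0.44901
Gain = 20 log₁₀(0.44901) ≈ -6.95 dB
∠G = (0°) − (63.32°) = -63.32°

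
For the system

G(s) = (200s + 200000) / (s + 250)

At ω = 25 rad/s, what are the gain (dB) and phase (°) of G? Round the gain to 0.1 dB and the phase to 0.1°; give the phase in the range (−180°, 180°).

Substitute s = j25:
Numerator: 200(j25) + 200000 = 200000 + j5000
Denominator: (j25) + 250 = 250 + j25
|N| = √(200000² + 5000²) ≈ 2.0006e+05, ∠N ≈ 1.43°
|D| = √(250² + 25²) ≈ 251.25, ∠D ≈ 5.71°
|G| = 2.0006e+05 / 251.25 ≈ 796.26
Gain = 20 log₁₀(796.26) ≈ 58.02 dB
∠G = 1.43° − 5.71° = -4.28°

58.0 dB, -4.3°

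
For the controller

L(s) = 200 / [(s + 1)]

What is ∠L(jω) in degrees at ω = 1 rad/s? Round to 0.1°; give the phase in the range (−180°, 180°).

At ω = 1 rad/s:
pole (1 + j1·1) = 1 + j1 → |·| ≈ 1.4142, ∠ ≈ 45.00°
∠L = (0°) − (45.00°) = -45.00°

-45.0°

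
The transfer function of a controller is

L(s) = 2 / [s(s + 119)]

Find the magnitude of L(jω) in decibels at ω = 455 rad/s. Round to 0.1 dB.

At s = jω = j455:
pole (s+119): 119 + j455 → |·| = √(119²+455²) = √221186 ≈ 470.3, ∠ = arctan(455/119) ≈ 75.34°
pole at origin: |s| = 455, ∠ = 90.00° (in denominator)
|L| = 2 / 2.1399e+05 ≈ 9.3462e-06
Gain = 20 log₁₀(9.3462e-06) ≈ -100.59 dB

-100.6 dB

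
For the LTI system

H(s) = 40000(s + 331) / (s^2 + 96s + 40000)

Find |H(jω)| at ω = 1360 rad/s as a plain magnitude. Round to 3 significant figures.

30.9

At s = jω = j1360:
zero (s+331): 331 + j1360 → |·| = √(331²+1360²) = √1959161 ≈ 1399.7, ∠ = arctan(1360/331) ≈ 76.32°
quadratic: (j1360)² + 96·j1360 + 40000 = -1809600 + j130560 → |·| ≈ 1.8143e+06, ∠ ≈ 175.87°
|H| = 40000 · 1399.7 / 1.8143e+06 ≈ 30.859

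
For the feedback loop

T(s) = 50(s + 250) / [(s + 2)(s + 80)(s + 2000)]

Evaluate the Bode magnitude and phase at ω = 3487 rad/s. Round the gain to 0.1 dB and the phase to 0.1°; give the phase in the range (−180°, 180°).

-108.9 dB, -152.9°

At s = jω = j3487:
zero (s+250): 250 + j3487 → |·| = √(250²+3487²) = √12221669 ≈ 3496, ∠ = arctan(3487/250) ≈ 85.90°
pole (s+2): 2 + j3487 → |·| = √(2²+3487²) = √12159173 ≈ 3487, ∠ = arctan(3487/2) ≈ 89.97°
pole (s+80): 80 + j3487 → |·| = √(80²+3487²) = √12165569 ≈ 3487.9, ∠ = arctan(3487/80) ≈ 88.69°
pole (s+2000): 2000 + j3487 → |·| = √(2000²+3487²) = √16159169 ≈ 4019.8, ∠ = arctan(3487/2000) ≈ 60.16°
|T| = 50 · 3496 / 4.889e+10 ≈ 3.5754e-06
Gain = 20 log₁₀(3.5754e-06) ≈ -108.93 dB
∠T = 85.90° − 238.82° = -152.92°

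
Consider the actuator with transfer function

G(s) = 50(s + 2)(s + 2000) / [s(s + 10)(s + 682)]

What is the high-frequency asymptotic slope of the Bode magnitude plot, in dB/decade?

Each pole contributes −20 dB/decade at high frequency; each zero contributes +20 dB/decade.
Net: 2 zero(s) − 3 pole(s) → -20 dB/decade.

-20 dB/decade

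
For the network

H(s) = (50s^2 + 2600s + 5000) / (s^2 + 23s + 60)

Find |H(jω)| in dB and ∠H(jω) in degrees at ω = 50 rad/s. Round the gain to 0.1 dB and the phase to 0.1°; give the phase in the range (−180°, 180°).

36.3 dB, -22.1°

Substitute s = j50:
Numerator: 50(j50)^2 + 2600(j50) + 5000 = -120000 + j130000
Denominator: (j50)^2 + 23(j50) + 60 = -2440 + j1150
|N| = √(120000² + 130000²) ≈ 1.7692e+05, ∠N ≈ 132.71°
|D| = √(2440² + 1150²) ≈ 2697.4, ∠D ≈ 154.76°
|H| = 1.7692e+05 / 2697.4 ≈ 65.589
Gain = 20 log₁₀(65.589) ≈ 36.34 dB
∠H = 132.71° − 154.76° = -22.05°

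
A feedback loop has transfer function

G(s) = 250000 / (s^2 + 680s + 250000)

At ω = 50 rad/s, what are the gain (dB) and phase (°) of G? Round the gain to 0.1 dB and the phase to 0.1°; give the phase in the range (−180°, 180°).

At s = jω = j50:
quadratic: (j50)² + 680·j50 + 250000 = 247500 + j34000 → |·| ≈ 2.4982e+05, ∠ ≈ 7.82°
|G| = 250000 / 2.4982e+05 ≈ 1.0007
Gain = 20 log₁₀(1.0007) ≈ 0.01 dB
∠G = 0.00° − 7.82° = -7.82°

0.0 dB, -7.8°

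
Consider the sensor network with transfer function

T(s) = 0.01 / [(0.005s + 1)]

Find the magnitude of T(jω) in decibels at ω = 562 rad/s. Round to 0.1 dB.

At ω = 562 rad/s:
pole (1 + j562·0.005) = 1 + j2.81 → |·| ≈ 2.9826, ∠ ≈ 70.41°
|T| = 0.01 · 1 / (2.9826) ≈ 0.0033528
Gain = 20 log₁₀(0.0033528) ≈ -49.49 dB

-49.5 dB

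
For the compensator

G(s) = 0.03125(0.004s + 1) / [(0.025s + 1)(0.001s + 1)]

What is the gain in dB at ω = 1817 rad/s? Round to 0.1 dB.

-52.3 dB

At ω = 1817 rad/s:
zero (1 + j1817·0.004) = 1 + j7.268 → |·| ≈ 7.3365, ∠ ≈ 82.17°
pole (1 + j1817·0.025) = 1 + j45.425 → |·| ≈ 45.436, ∠ ≈ 88.74°
pole (1 + j1817·0.001) = 1 + j1.817 → |·| ≈ 2.074, ∠ ≈ 61.17°
|G| = 0.03125 · 7.3365 / (45.436 · 2.074) ≈ 0.0024329
Gain = 20 log₁₀(0.0024329) ≈ -52.28 dB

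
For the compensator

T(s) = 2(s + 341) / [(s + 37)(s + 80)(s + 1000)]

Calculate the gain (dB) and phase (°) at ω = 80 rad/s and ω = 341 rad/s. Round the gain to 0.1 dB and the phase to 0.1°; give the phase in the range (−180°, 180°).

ω = 80: -83.1 dB, -101.6°; ω = 341: -102.4 dB, -134.4°

At s = jω = j80:
zero (s+341): 341 + j80 → |·| = √(341²+80²) = √122681 ≈ 350.26, ∠ = arctan(80/341) ≈ 13.20°
pole (s+37): 37 + j80 → |·| = √(37²+80²) = √7769 ≈ 88.142, ∠ = arctan(80/37) ≈ 65.18°
pole (s+80): 80 + j80 → |·| = √(80²+80²) = √12800 ≈ 113.14, ∠ = arctan(80/80) ≈ 45.00°
pole (s+1000): 1000 + j80 → |·| = √(1000²+80²) = √1006400 ≈ 1003.2, ∠ = arctan(80/1000) ≈ 4.57°
|T| = 2 · 350.26 / 1.0004e+07 ≈ 7.0024e-05
Gain = 20 log₁₀(7.0024e-05) ≈ -83.10 dB
∠T = 13.20° − 114.75° = -101.55°

At s = jω = j341:
zero (s+341): 341 + j341 → |·| = √(341²+341²) = √232562 ≈ 482.25, ∠ = arctan(341/341) ≈ 45.00°
pole (s+37): 37 + j341 → |·| = √(37²+341²) = √117650 ≈ 343, ∠ = arctan(341/37) ≈ 83.81°
pole (s+80): 80 + j341 → |·| = √(80²+341²) = √122681 ≈ 350.26, ∠ = arctan(341/80) ≈ 76.80°
pole (s+1000): 1000 + j341 → |·| = √(1000²+341²) = √1116281 ≈ 1056.5, ∠ = arctan(341/1000) ≈ 18.83°
|T| = 2 · 482.25 / 1.2693e+08 ≈ 7.5987e-06
Gain = 20 log₁₀(7.5987e-06) ≈ -102.39 dB
∠T = 45.00° − 179.44° = -134.44°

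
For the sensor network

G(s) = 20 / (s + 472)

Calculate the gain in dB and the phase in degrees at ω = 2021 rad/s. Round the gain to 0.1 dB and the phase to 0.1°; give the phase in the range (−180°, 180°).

-40.3 dB, -76.9°

Substitute s = j2021:
Numerator: 20 = 20 + j0
Denominator: (j2021) + 472 = 472 + j2021
|N| = √(20² + 0²) ≈ 20, ∠N ≈ 0.00°
|D| = √(472² + 2021²) ≈ 2075.4, ∠D ≈ 76.85°
|G| = 20 / 2075.4 ≈ 0.0096367
Gain = 20 log₁₀(0.0096367) ≈ -40.32 dB
∠G = 0.00° − 76.85° = -76.85°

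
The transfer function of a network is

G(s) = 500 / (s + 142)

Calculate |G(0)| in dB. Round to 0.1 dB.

G(0) = 500 / (142) ≈ 3.5211
20 log₁₀(3.5211) ≈ 10.93 dB

10.9 dB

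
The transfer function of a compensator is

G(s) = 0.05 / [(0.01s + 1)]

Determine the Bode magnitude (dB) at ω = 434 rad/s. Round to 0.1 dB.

At ω = 434 rad/s:
pole (1 + j434·0.01) = 1 + j4.34 → |·| ≈ 4.4537, ∠ ≈ 77.02°
|G| = 0.05 · 1 / (4.4537) ≈ 0.011227
Gain = 20 log₁₀(0.011227) ≈ -38.99 dB

-39.0 dB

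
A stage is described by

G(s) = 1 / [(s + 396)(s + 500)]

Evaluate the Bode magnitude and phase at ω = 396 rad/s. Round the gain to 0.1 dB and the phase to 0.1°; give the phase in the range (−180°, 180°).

At s = jω = j396:
pole (s+396): 396 + j396 → |·| = √(396²+396²) = √313632 ≈ 560.03, ∠ = arctan(396/396) ≈ 45.00°
pole (s+500): 500 + j396 → |·| = √(500²+396²) = √406816 ≈ 637.82, ∠ = arctan(396/500) ≈ 38.38°
|G| = 1 / 3.572e+05 ≈ 2.7996e-06
Gain = 20 log₁₀(2.7996e-06) ≈ -111.06 dB
∠G = 0.00° − 83.38° = -83.38°

-111.1 dB, -83.4°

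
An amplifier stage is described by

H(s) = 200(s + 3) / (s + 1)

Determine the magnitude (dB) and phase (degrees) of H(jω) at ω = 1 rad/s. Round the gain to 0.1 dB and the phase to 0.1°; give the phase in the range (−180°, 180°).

53.0 dB, -26.6°

At s = jω = j1:
zero (s+3): 3 + j1 → |·| = √(3²+1²) = √10 ≈ 3.1623, ∠ = arctan(1/3) ≈ 18.43°
pole (s+1): 1 + j1 → |·| = √(1²+1²) = √2 ≈ 1.4142, ∠ = arctan(1/1) ≈ 45.00°
|H| = 200 · 3.1623 / 1.4142 ≈ 447.22
Gain = 20 log₁₀(447.22) ≈ 53.01 dB
∠H = 18.43° − 45.00° = -26.57°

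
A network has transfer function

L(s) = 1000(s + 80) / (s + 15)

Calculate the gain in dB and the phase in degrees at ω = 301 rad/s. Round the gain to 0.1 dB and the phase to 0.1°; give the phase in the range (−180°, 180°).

60.3 dB, -12.0°

At s = jω = j301:
zero (s+80): 80 + j301 → |·| = √(80²+301²) = √97001 ≈ 311.45, ∠ = arctan(301/80) ≈ 75.12°
pole (s+15): 15 + j301 → |·| = √(15²+301²) = √90826 ≈ 301.37, ∠ = arctan(301/15) ≈ 87.15°
|L| = 1000 · 311.45 / 301.37 ≈ 1033.4
Gain = 20 log₁₀(1033.4) ≈ 60.29 dB
∠L = 75.12° − 87.15° = -12.03°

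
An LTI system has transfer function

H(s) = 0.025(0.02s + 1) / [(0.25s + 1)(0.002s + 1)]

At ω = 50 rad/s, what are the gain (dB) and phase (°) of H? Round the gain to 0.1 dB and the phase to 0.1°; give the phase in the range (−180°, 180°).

-51.0 dB, -46.1°

At ω = 50 rad/s:
zero (1 + j50·0.02) = 1 + j1 → |·| ≈ 1.4142, ∠ ≈ 45.00°
pole (1 + j50·0.25) = 1 + j12.5 → |·| ≈ 12.54, ∠ ≈ 85.43°
pole (1 + j50·0.002) = 1 + j0.1 → |·| ≈ 1.005, ∠ ≈ 5.71°
|H| = 0.025 · 1.4142 / (12.54 · 1.005) ≈ 0.0028054
Gain = 20 log₁₀(0.0028054) ≈ -51.04 dB
∠H = (45.00°) − (85.43° + 5.71°) = -46.14°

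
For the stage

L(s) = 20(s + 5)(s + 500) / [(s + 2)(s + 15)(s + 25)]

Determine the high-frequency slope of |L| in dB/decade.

-20 dB/decade

Each pole contributes −20 dB/decade at high frequency; each zero contributes +20 dB/decade.
Net: 2 zero(s) − 3 pole(s) → -20 dB/decade.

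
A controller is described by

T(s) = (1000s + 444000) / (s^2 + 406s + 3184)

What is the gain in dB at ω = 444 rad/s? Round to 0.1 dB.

Substitute s = j444:
Numerator: 1000(j444) + 444000 = 444000 + j444000
Denominator: (j444)^2 + 406(j444) + 3184 = -193952 + j180264
|N| = √(444000² + 444000²) ≈ 6.2791e+05, ∠N ≈ 45.00°
|D| = √(193952² + 180264²) ≈ 2.6479e+05, ∠D ≈ 137.09°
|T| = 6.2791e+05 / 2.6479e+05 ≈ 2.3714
Gain = 20 log₁₀(2.3714) ≈ 7.50 dB

7.5 dB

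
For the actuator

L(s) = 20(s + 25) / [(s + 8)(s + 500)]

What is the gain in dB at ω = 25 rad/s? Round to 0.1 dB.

At s = jω = j25:
zero (s+25): 25 + j25 → |·| = √(25²+25²) = √1250 ≈ 35.355, ∠ = arctan(25/25) ≈ 45.00°
pole (s+8): 8 + j25 → |·| = √(8²+25²) = √689 ≈ 26.249, ∠ = arctan(25/8) ≈ 72.26°
pole (s+500): 500 + j25 → |·| = √(500²+25²) = √250625 ≈ 500.62, ∠ = arctan(25/500) ≈ 2.86°
|L| = 20 · 35.355 / 13141 ≈ 0.053809
Gain = 20 log₁₀(0.053809) ≈ -25.38 dB

-25.4 dB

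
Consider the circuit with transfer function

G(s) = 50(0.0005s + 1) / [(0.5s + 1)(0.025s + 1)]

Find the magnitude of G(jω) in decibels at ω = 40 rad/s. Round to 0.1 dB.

At ω = 40 rad/s:
zero (1 + j40·0.0005) = 1 + j0.02 → |·| ≈ 1.0002, ∠ ≈ 1.15°
pole (1 + j40·0.5) = 1 + j20 → |·| ≈ 20.025, ∠ ≈ 87.14°
pole (1 + j40·0.025) = 1 + j1 → |·| ≈ 1.4142, ∠ ≈ 45.00°
|G| = 50 · 1.0002 / (20.025 · 1.4142) ≈ 1.7659
Gain = 20 log₁₀(1.7659) ≈ 4.94 dB

4.9 dB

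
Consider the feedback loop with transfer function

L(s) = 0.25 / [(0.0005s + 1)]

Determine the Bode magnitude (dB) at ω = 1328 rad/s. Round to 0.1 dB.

At ω = 1328 rad/s:
pole (1 + j1328·0.0005) = 1 + j0.664 → |·| ≈ 1.2004, ∠ ≈ 33.58°
|L| = 0.25 · 1 / (1.2004) ≈ 0.20826
Gain = 20 log₁₀(0.20826) ≈ -13.63 dB

-13.6 dB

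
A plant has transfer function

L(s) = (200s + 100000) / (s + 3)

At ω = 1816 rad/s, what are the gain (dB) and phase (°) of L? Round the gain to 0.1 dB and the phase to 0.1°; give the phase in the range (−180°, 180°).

46.3 dB, -15.3°

Substitute s = j1816:
Numerator: 200(j1816) + 100000 = 100000 + j363200
Denominator: (j1816) + 3 = 3 + j1816
|N| = √(100000² + 363200²) ≈ 3.7672e+05, ∠N ≈ 74.61°
|D| = √(3² + 1816²) ≈ 1816, ∠D ≈ 89.91°
|L| = 3.7672e+05 / 1816 ≈ 207.44
Gain = 20 log₁₀(207.44) ≈ 46.34 dB
∠L = 74.61° − 89.91° = -15.30°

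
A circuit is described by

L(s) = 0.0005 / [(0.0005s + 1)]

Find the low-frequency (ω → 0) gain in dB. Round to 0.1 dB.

L(0) = 0.0005 · 1 / 1 = 0.0005
20 log₁₀(0.0005) ≈ -66.02 dB

-66.0 dB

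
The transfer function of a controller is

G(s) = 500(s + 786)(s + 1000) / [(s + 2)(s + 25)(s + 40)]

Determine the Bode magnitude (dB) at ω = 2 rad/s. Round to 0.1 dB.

102.8 dB

At s = jω = j2:
zero (s+786): 786 + j2 → |·| = √(786²+2²) = √617800 ≈ 786, ∠ = arctan(2/786) ≈ 0.15°
zero (s+1000): 1000 + j2 → |·| = √(1000²+2²) = √1000004 ≈ 1000, ∠ = arctan(2/1000) ≈ 0.11°
pole (s+2): 2 + j2 → |·| = √(2²+2²) = √8 ≈ 2.8284, ∠ = arctan(2/2) ≈ 45.00°
pole (s+25): 25 + j2 → |·| = √(25²+2²) = √629 ≈ 25.08, ∠ = arctan(2/25) ≈ 4.57°
pole (s+40): 40 + j2 → |·| = √(40²+2²) = √1604 ≈ 40.05, ∠ = arctan(2/40) ≈ 2.86°
|G| = 500 · 7.86e+05 / 2841 ≈ 1.3833e+05
Gain = 20 log₁₀(1.3833e+05) ≈ 102.82 dB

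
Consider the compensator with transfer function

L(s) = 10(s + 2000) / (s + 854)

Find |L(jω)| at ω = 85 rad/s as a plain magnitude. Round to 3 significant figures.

23.3

At s = jω = j85:
zero (s+2000): 2000 + j85 → |·| = √(2000²+85²) = √4007225 ≈ 2001.8, ∠ = arctan(85/2000) ≈ 2.43°
pole (s+854): 854 + j85 → |·| = √(854²+85²) = √736541 ≈ 858.22, ∠ = arctan(85/854) ≈ 5.68°
|L| = 10 · 2001.8 / 858.22 ≈ 23.325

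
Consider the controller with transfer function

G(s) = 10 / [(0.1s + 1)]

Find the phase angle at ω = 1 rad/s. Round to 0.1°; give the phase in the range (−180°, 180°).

At ω = 1 rad/s:
pole (1 + j1·0.1) = 1 + j0.1 → |·| ≈ 1.005, ∠ ≈ 5.71°
∠G = (0°) − (5.71°) = -5.71°

-5.7°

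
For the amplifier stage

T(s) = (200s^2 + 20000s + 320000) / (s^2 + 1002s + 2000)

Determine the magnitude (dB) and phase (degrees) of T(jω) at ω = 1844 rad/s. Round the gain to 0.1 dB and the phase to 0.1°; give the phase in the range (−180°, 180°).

Substitute s = j1844:
Numerator: 200(j1844)^2 + 20000(j1844) + 320000 = -679747200 + j36880000
Denominator: (j1844)^2 + 1002(j1844) + 2000 = -3398336 + j1847688
|N| = √(679747200² + 36880000²) ≈ 6.8075e+08, ∠N ≈ 176.89°
|D| = √(3398336² + 1847688²) ≈ 3.8682e+06, ∠D ≈ 151.47°
|T| = 6.8075e+08 / 3.8682e+06 ≈ 175.99
Gain = 20 log₁₀(175.99) ≈ 44.91 dB
∠T = 176.89° − 151.47° = 25.42°

44.9 dB, 25.4°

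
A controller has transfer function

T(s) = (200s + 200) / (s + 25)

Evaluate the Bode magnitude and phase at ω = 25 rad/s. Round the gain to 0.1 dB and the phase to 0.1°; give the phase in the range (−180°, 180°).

Substitute s = j25:
Numerator: 200(j25) + 200 = 200 + j5000
Denominator: (j25) + 25 = 25 + j25
|N| = √(200² + 5000²) ≈ 5004, ∠N ≈ 87.71°
|D| = √(25² + 25²) ≈ 35.355, ∠D ≈ 45.00°
|T| = 5004 / 35.355 ≈ 141.54
Gain = 20 log₁₀(141.54) ≈ 43.02 dB
∠T = 87.71° − 45.00° = 42.71°

43.0 dB, 42.7°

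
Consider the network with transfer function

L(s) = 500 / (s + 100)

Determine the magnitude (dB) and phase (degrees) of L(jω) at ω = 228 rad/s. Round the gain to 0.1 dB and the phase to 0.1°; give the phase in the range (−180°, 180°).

6.1 dB, -66.3°

Substitute s = j228:
Numerator: 500 = 500 + j0
Denominator: (j228) + 100 = 100 + j228
|N| = √(500² + 0²) ≈ 500, ∠N ≈ 0.00°
|D| = √(100² + 228²) ≈ 248.97, ∠D ≈ 66.32°
|L| = 500 / 248.97 ≈ 2.0083
Gain = 20 log₁₀(2.0083) ≈ 6.06 dB
∠L = 0.00° − 66.32° = -66.32°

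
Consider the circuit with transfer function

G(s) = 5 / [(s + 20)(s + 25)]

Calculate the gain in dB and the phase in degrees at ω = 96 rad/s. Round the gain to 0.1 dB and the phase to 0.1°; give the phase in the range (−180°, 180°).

At s = jω = j96:
pole (s+20): 20 + j96 → |·| = √(20²+96²) = √9616 ≈ 98.061, ∠ = arctan(96/20) ≈ 78.23°
pole (s+25): 25 + j96 → |·| = √(25²+96²) = √9841 ≈ 99.202, ∠ = arctan(96/25) ≈ 75.40°
|G| = 5 / 9727.8 ≈ 0.00051399
Gain = 20 log₁₀(0.00051399) ≈ -65.78 dB
∠G = 0.00° − 153.63° = -153.63°

-65.8 dB, -153.6°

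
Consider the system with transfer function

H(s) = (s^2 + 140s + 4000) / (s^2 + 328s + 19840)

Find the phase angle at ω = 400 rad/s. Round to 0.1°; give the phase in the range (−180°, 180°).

Substitute s = j400:
Numerator: (j400)^2 + 140(j400) + 4000 = -156000 + j56000
Denominator: (j400)^2 + 328(j400) + 19840 = -140160 + j131200
|N| = √(156000² + 56000²) ≈ 1.6575e+05, ∠N ≈ 160.25°
|D| = √(140160² + 131200²) ≈ 1.9199e+05, ∠D ≈ 136.89°
∠H = 160.25° − 136.89° = 23.36°

23.4°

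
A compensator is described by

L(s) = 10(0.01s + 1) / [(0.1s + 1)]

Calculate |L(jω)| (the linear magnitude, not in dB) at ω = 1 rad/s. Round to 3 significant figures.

At ω = 1 rad/s:
zero (1 + j1·0.01) = 1 + j0.01 → |·| ≈ 1, ∠ ≈ 0.57°
pole (1 + j1·0.1) = 1 + j0.1 → |·| ≈ 1.005, ∠ ≈ 5.71°
|L| = 10 · 1 / (1.005) ≈ 9.9502

9.95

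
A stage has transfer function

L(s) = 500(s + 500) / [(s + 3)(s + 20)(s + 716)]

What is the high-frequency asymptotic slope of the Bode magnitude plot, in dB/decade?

Each pole contributes −20 dB/decade at high frequency; each zero contributes +20 dB/decade.
Net: 1 zero(s) − 3 pole(s) → -40 dB/decade.

-40 dB/decade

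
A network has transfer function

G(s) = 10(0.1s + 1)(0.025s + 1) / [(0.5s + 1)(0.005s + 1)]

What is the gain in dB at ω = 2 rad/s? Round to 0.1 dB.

At ω = 2 rad/s:
zero (1 + j2·0.1) = 1 + j0.2 → |·| ≈ 1.0198, ∠ ≈ 11.31°
zero (1 + j2·0.025) = 1 + j0.05 → |·| ≈ 1.0012, ∠ ≈ 2.86°
pole (1 + j2·0.5) = 1 + j1 → |·| ≈ 1.4142, ∠ ≈ 45.00°
pole (1 + j2·0.005) = 1 + j0.01 → |·| ≈ 1, ∠ ≈ 0.57°
|G| = 10 · 1.0198 · 1.0012 / (1.4142 · 1) ≈ 7.2198
Gain = 20 log₁₀(7.2198) ≈ 17.17 dB

17.2 dB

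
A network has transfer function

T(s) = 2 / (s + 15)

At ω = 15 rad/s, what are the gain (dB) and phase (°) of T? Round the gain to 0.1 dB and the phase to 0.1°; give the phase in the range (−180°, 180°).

Substitute s = j15:
Numerator: 2 = 2 + j0
Denominator: (j15) + 15 = 15 + j15
|N| = √(2² + 0²) ≈ 2, ∠N ≈ 0.00°
|D| = √(15² + 15²) ≈ 21.213, ∠D ≈ 45.00°
|T| = 2 / 21.213 ≈ 0.094282
Gain = 20 log₁₀(0.094282) ≈ -20.51 dB
∠T = 0.00° − 45.00° = -45.00°

-20.5 dB, -45.0°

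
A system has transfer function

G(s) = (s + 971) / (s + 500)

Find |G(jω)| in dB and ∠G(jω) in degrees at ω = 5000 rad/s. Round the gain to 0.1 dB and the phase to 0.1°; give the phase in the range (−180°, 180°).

0.1 dB, -5.3°

Substitute s = j5000:
Numerator: (j5000) + 971 = 971 + j5000
Denominator: (j5000) + 500 = 500 + j5000
|N| = √(971² + 5000²) ≈ 5093.4, ∠N ≈ 79.01°
|D| = √(500² + 5000²) ≈ 5024.9, ∠D ≈ 84.29°
|G| = 5093.4 / 5024.9 ≈ 1.0136
Gain = 20 log₁₀(1.0136) ≈ 0.12 dB
∠G = 79.01° − 84.29° = -5.28°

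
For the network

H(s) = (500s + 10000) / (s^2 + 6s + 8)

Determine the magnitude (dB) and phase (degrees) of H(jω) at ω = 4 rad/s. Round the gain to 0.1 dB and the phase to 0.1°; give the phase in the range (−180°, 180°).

52.1 dB, -97.1°

Substitute s = j4:
Numerator: 500(j4) + 10000 = 10000 + j2000
Denominator: (j4)^2 + 6(j4) + 8 = -8 + j24
|N| = √(10000² + 2000²) ≈ 10198, ∠N ≈ 11.31°
|D| = √(8² + 24²) ≈ 25.298, ∠D ≈ 108.43°
|H| = 10198 / 25.298 ≈ 403.11
Gain = 20 log₁₀(403.11) ≈ 52.11 dB
∠H = 11.31° − 108.43° = -97.12°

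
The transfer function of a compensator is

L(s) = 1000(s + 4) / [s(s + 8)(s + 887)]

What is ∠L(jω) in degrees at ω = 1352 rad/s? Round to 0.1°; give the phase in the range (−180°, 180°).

-146.6°

At s = jω = j1352:
zero (s+4): 4 + j1352 → |·| = √(4²+1352²) = √1827920 ≈ 1352, ∠ = arctan(1352/4) ≈ 89.83°
pole (s+8): 8 + j1352 → |·| = √(8²+1352²) = √1827968 ≈ 1352, ∠ = arctan(1352/8) ≈ 89.66°
pole (s+887): 887 + j1352 → |·| = √(887²+1352²) = √2614673 ≈ 1617, ∠ = arctan(1352/887) ≈ 56.73°
pole at origin: |s| = 1352, ∠ = 90.00° (in denominator)
∠L = 89.83° − 236.39° = -146.56°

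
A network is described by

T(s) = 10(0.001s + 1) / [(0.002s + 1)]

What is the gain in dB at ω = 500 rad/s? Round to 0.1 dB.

At ω = 500 rad/s:
zero (1 + j500·0.001) = 1 + j0.5 → |·| ≈ 1.118, ∠ ≈ 26.57°
pole (1 + j500·0.002) = 1 + j1 → |·| ≈ 1.4142, ∠ ≈ 45.00°
|T| = 10 · 1.118 / (1.4142) ≈ 7.9055
Gain = 20 log₁₀(7.9055) ≈ 17.96 dB

18.0 dB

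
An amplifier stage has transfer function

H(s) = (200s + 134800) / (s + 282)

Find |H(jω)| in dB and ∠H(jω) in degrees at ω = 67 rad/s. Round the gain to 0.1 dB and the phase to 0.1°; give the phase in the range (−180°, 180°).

53.4 dB, -7.7°

Substitute s = j67:
Numerator: 200(j67) + 134800 = 134800 + j13400
Denominator: (j67) + 282 = 282 + j67
|N| = √(134800² + 13400²) ≈ 1.3546e+05, ∠N ≈ 5.68°
|D| = √(282² + 67²) ≈ 289.85, ∠D ≈ 13.37°
|H| = 1.3546e+05 / 289.85 ≈ 467.35
Gain = 20 log₁₀(467.35) ≈ 53.39 dB
∠H = 5.68° − 13.37° = -7.69°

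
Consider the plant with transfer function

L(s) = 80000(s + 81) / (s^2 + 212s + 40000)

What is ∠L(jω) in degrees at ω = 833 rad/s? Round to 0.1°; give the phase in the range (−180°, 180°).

At s = jω = j833:
zero (s+81): 81 + j833 → |·| = √(81²+833²) = √700450 ≈ 836.93, ∠ = arctan(833/81) ≈ 84.45°
quadratic: (j833)² + 212·j833 + 40000 = -653889 + j176596 → |·| ≈ 6.7732e+05, ∠ ≈ 164.89°
∠L = 84.45° − 164.89° = -80.44°

-80.4°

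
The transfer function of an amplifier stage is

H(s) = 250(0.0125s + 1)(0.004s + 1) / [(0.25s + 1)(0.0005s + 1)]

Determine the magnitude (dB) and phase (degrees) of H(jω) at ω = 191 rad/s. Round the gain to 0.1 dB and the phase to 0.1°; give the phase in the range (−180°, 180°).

24.6 dB, 10.4°

At ω = 191 rad/s:
zero (1 + j191·0.0125) = 1 + j2.3875 → |·| ≈ 2.5885, ∠ ≈ 67.27°
zero (1 + j191·0.004) = 1 + j0.764 → |·| ≈ 1.2584, ∠ ≈ 37.38°
pole (1 + j191·0.25) = 1 + j47.75 → |·| ≈ 47.76, ∠ ≈ 88.80°
pole (1 + j191·0.0005) = 1 + j0.0955 → |·| ≈ 1.0045, ∠ ≈ 5.46°
|H| = 250 · 2.5885 · 1.2584 / (47.76 · 1.0045) ≈ 16.974
Gain = 20 log₁₀(16.974) ≈ 24.60 dB
∠H = (67.27° + 37.38°) − (88.80° + 5.46°) = 10.39°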